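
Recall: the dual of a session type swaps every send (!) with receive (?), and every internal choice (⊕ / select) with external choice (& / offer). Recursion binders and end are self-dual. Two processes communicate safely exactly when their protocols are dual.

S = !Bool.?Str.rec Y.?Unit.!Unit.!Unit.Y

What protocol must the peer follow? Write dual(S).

!Bool = ?Bool
  ?Str = !Str
    rec Y = rec Y  (rec unchanged)
      ?Unit = !Unit
        !Unit = ?Unit
          !Unit = ?Unit
            Y self-dual

?Bool.!Str.rec Y.!Unit.?Unit.?Unit.Y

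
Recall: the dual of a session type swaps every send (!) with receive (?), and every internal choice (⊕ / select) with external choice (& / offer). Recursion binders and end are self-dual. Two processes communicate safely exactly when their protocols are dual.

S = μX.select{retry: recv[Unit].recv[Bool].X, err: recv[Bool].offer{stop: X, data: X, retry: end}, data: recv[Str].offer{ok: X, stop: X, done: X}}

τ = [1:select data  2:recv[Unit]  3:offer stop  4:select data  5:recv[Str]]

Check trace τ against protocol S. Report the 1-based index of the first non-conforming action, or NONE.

2

[1] select data  match  now at recv[Str].offer{ok: μX.…, stop: μX.…, done: μX.…}
[2] got recv[Unit], protocol expects recv[Str]  ✗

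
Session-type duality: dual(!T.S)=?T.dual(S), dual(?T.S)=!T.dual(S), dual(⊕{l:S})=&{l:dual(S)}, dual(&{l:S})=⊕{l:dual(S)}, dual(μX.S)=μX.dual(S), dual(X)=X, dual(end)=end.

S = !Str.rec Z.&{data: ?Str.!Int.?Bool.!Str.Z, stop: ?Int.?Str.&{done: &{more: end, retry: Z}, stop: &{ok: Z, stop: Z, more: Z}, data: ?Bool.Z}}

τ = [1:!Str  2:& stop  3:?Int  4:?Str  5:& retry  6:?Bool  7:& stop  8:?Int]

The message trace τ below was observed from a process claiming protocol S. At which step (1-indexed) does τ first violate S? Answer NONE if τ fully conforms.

@1 !Str  ✓  residual = rec Z.…
@2 & stop  ✓  residual = ?Int.?Str.&{done: &{more: end, retry: rec Z.…}, stop: &{ok: rec Z.…, stop: rec Z.…, more: rec Z.…}, data: ?Bool.rec Z.…}
@3 ?Int  ✓  residual = ?Str.&{done: &{more: end, retry: rec Z.…}, stop: &{ok: rec Z.…, stop: rec Z.…, more: rec Z.…}, data: ?Bool.rec Z.…}
@4 ?Str  ✓  residual = &{done: &{more: end, retry: rec Z.…}, stop: &{ok: rec Z.…, stop: rec Z.…, more: rec Z.…}, data: ?Bool.rec Z.…}
@5 got & retry, protocol expects & done or & stop or & data  ✗

5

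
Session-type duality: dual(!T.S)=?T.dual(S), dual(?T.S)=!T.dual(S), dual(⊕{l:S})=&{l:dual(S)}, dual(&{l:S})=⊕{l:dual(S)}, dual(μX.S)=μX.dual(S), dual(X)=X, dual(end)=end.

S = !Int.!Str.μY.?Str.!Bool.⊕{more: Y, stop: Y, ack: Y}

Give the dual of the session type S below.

!Int = ?Int
  !Str = ?Str
    μY = μY  (rec unchanged)
      ?Str = !Str
        !Bool = ?Bool
          ⊕{more,stop,ack} = &{more,stop,ack}  (⊕→&)
            case more:
              Y ↦ Y
            case stop:
              Y ↦ Y
            case ack:
              Y ↦ Y

?Int.?Str.μY.!Str.?Bool.&{more: Y, stop: Y, ack: Y}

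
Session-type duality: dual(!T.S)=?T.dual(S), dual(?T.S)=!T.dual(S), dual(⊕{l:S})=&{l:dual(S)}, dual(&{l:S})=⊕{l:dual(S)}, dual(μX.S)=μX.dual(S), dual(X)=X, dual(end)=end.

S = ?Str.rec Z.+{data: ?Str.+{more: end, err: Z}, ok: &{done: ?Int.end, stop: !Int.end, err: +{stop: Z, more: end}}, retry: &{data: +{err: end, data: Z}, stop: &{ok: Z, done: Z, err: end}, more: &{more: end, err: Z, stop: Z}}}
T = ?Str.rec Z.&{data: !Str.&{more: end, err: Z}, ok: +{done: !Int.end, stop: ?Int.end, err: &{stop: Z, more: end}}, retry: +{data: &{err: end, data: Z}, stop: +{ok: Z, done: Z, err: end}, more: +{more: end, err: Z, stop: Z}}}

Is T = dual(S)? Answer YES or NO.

?Str | ?Str  ✗ same direction on both sides — not dual

NO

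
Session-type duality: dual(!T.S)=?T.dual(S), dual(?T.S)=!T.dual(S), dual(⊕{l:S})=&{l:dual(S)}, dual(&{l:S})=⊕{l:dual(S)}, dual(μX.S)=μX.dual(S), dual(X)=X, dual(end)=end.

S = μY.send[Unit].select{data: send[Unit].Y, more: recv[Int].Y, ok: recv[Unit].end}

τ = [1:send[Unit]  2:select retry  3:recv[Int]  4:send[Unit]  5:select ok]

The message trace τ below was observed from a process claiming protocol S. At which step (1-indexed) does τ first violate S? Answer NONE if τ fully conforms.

2

@1 send[Unit]  ok  residual = select{data: send[Unit].μY.…, more: recv[Int].μY.…, ok: recv[Unit].end}
@2 got select retry, protocol expects select data or select more or select ok  ✗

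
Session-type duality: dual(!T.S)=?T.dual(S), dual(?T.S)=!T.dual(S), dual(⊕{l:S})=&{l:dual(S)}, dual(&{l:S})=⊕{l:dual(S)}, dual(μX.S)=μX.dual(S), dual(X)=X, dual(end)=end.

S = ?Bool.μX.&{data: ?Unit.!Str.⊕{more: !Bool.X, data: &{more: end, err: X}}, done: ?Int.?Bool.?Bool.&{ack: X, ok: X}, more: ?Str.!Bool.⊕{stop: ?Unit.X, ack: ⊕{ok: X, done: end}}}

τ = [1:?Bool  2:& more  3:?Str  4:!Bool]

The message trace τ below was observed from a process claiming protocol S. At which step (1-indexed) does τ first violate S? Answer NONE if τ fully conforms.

step 1: ?Bool  match  state: μX.…
step 2: & more  match  state: ?Str.!Bool.⊕{stop: ?Unit.μX.…, ack: ⊕{ok: μX.…, done: end}}
step 3: ?Str  match  state: !Bool.⊕{stop: ?Unit.μX.…, ack: ⊕{ok: μX.…, done: end}}
step 4: !Bool  match  state: ⊕{stop: ?Unit.μX.…, ack: ⊕{ok: μX.…, done: end}}
all 4 steps conform

NONE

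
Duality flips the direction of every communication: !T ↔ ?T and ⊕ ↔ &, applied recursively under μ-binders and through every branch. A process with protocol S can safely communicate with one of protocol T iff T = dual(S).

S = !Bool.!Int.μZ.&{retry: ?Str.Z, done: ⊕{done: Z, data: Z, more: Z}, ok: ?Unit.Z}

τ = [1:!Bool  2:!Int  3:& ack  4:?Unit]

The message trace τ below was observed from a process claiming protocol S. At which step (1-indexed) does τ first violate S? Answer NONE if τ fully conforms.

[1] !Bool  ✓  now at !Int.μZ.…
[2] !Int  ✓  now at μZ.…
[3] got & ack, protocol expects & retry or & done or & ok  ✗

3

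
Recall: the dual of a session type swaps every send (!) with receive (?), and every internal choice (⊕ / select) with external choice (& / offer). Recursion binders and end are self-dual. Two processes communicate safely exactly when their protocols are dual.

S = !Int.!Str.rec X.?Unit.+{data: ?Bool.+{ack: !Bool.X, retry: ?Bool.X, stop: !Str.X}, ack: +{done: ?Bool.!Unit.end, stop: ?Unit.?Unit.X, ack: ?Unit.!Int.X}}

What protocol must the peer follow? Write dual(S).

?Int.?Str.rec X.!Unit.&{data: !Bool.&{ack: ?Bool.X, retry: !Bool.X, stop: ?Str.X}, ack: &{done: !Bool.?Unit.end, stop: !Unit.!Unit.X, ack: !Unit.?Int.X}}

!Int ↦ ?Int
  !Str ↦ ?Str
    rec X ↦ rec X  (μ self-dual)
      ?Unit ↦ !Unit
        +{data,ack} ↦ &{data,ack}  (select→offer)
          • data:
            ?Bool ↦ !Bool
              +{ack,retry,stop} ↦ &{ack,retry,stop}  (select→offer)
                • ack:
                  !Bool ↦ ?Bool
                    X self-dual
                • retry:
                  ?Bool ↦ !Bool
                    X self-dual
                • stop:
                  !Str ↦ ?Str
                    X self-dual
          • ack:
            +{done,stop,ack} ↦ &{done,stop,ack}  (select→offer)
              • done:
                ?Bool ↦ !Bool
                  !Unit ↦ ?Unit
                    end self-dual
              • stop:
                ?Unit ↦ !Unit
                  ?Unit ↦ !Unit
                    X self-dual
              • ack:
                ?Unit ↦ !Unit
                  !Int ↦ ?Int
                    X self-dual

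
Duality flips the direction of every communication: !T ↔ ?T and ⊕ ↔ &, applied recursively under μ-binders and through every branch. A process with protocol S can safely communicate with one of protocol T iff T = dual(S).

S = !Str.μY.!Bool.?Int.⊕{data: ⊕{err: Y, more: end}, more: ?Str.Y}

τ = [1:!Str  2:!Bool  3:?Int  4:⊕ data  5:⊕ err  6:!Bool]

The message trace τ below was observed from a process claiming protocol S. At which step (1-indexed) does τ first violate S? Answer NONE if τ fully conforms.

[1] !Str  ✓  residual = μY.…
[2] !Bool  ✓  residual = ?Int.⊕{data: ⊕{err: μY.…, more: end}, more: ?Str.μY.…}
[3] ?Int  ✓  residual = ⊕{data: ⊕{err: μY.…, more: end}, more: ?Str.μY.…}
[4] ⊕ data  ✓  residual = ⊕{err: μY.…, more: end}
[5] ⊕ err  ✓  residual = μY.…
[6] !Bool  ✓  residual = ?Int.⊕{data: ⊕{err: μY.…, more: end}, more: ?Str.μY.…}
all 6 steps conform

NONE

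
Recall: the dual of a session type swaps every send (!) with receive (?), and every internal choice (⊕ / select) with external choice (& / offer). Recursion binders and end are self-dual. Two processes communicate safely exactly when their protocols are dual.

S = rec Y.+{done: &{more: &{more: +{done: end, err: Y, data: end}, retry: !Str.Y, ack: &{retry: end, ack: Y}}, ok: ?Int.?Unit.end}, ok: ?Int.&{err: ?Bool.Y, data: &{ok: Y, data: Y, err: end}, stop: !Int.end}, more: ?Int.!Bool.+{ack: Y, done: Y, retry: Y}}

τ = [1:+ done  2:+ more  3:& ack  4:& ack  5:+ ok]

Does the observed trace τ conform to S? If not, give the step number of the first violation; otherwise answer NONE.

2

@1 + done  ✓  cont: &{more: &{more: +{done: end, err: rec Y.…, data: end}, retry: !Str.rec Y.…, ack: &{retry: end, ack: rec Y.…}}, ok: ?Int.?Unit.end}
@2 got + more, protocol expects & more or & ok  ✗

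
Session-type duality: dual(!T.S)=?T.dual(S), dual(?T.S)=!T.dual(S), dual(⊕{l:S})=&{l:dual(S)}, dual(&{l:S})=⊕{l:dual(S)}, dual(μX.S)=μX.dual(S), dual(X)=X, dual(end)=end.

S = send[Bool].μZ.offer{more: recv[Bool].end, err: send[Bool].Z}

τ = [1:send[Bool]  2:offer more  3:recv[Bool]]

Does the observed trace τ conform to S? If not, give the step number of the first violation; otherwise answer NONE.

[1] send[Bool]  ✓  residual = μZ.…
[2] offer more  ✓  residual = recv[Bool].end
[3] recv[Bool]  ✓  residual = end
τ conforms to S (length 3)

NONE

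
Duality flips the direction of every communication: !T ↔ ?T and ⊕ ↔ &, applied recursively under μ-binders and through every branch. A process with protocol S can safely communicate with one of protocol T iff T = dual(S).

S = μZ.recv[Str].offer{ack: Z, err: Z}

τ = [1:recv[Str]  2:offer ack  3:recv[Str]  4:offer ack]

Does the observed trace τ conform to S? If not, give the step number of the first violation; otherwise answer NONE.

NONE

[1] recv[Str]  ok  residual = offer{ack: μZ.…, err: μZ.…}
[2] offer ack  ok  residual = μZ.…
[3] recv[Str]  ok  residual = offer{ack: μZ.…, err: μZ.…}
[4] offer ack  ok  residual = μZ.…
all 4 steps conform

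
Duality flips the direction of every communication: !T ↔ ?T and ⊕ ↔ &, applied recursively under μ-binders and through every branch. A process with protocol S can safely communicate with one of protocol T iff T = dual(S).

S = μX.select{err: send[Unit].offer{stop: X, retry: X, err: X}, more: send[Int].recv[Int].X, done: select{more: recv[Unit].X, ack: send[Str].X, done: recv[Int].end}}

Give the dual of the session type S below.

μX.offer{err: recv[Unit].select{stop: X, retry: X, err: X}, more: recv[Int].send[Int].X, done: offer{more: send[Unit].X, ack: recv[Str].X, done: send[Int].end}}

μX ↦ μX  (rec unchanged)
  select{err,more,done} ↦ offer{err,more,done}  (select→offer)
    case err:
      send[Unit] ↦ recv[Unit]
        offer{stop,retry,err} ↦ select{stop,retry,err}  (offer→select)
          case stop:
            X ↦ X
          case retry:
            X ↦ X
          case err:
            X ↦ X
    case more:
      send[Int] ↦ recv[Int]
        recv[Int] ↦ send[Int]
          X ↦ X
    case done:
      select{more,ack,done} ↦ offer{more,ack,done}  (select→offer)
        case more:
          recv[Unit] ↦ send[Unit]
            X ↦ X
        case ack:
          send[Str] ↦ recv[Str]
            X ↦ X
        case done:
          recv[Int] ↦ send[Int]
            end ↦ end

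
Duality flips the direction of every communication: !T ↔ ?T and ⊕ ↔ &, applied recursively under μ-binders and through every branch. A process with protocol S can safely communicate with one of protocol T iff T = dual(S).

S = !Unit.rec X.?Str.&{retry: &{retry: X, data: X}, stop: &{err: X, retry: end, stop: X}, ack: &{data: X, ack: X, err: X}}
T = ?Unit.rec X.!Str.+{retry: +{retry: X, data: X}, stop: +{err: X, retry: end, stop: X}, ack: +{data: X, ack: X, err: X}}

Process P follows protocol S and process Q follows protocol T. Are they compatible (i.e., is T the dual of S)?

!Unit | ?Unit  ok
  rec X | rec X  ok (μ self-dual)
    ?Str | !Str  ok
      &{retry,stop,ack} | +{retry,stop,ack}  ok label sets agree
        case retry:
          &{retry,data} | +{retry,data}  ok label sets agree
            case retry:
              X | X  ok
            case data:
              X | X  ok
        case stop:
          &{err,retry,stop} | +{err,retry,stop}  ok label sets agree
            case err:
              X | X  ok
            case retry:
              end | end  ok
            case stop:
              X | X  ok
        case ack:
          &{data,ack,err} | +{data,ack,err}  ok label sets agree
            case data:
              X | X  ok
            case ack:
              X | X  ok
            case err:
              X | X  ok

YES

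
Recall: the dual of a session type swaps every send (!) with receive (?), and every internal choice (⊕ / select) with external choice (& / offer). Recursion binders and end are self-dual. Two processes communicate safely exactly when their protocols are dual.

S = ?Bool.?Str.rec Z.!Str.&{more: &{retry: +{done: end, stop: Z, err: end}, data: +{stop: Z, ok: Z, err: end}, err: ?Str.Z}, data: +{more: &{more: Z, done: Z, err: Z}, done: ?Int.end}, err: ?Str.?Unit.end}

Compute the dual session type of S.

!Bool.!Str.rec Z.?Str.+{more: +{retry: &{done: end, stop: Z, err: end}, data: &{stop: Z, ok: Z, err: end}, err: !Str.Z}, data: &{more: +{more: Z, done: Z, err: Z}, done: !Int.end}, err: !Str.!Unit.end}

?Bool → !Bool
  ?Str → !Str
    rec Z → rec Z  (rec unchanged)
      !Str → ?Str
        &{more,data,err} → +{more,data,err}  (&→⊕)
          [more]
            &{retry,data,err} → +{retry,data,err}  (&→⊕)
              [retry]
                +{done,stop,err} → &{done,stop,err}  (internal→external)
                  [done]
                    end self-dual
                  [stop]
                    Z self-dual
                  [err]
                    end self-dual
              [data]
                +{stop,ok,err} → &{stop,ok,err}  (internal→external)
                  [stop]
                    Z self-dual
                  [ok]
                    Z self-dual
                  [err]
                    end self-dual
              [err]
                ?Str → !Str
                  Z self-dual
          [data]
            +{more,done} → &{more,done}  (internal→external)
              [more]
                &{more,done,err} → +{more,done,err}  (&→⊕)
                  [more]
                    Z self-dual
                  [done]
                    Z self-dual
                  [err]
                    Z self-dual
              [done]
                ?Int → !Int
                  end self-dual
          [err]
            ?Str → !Str
              ?Unit → !Unit
                end self-dual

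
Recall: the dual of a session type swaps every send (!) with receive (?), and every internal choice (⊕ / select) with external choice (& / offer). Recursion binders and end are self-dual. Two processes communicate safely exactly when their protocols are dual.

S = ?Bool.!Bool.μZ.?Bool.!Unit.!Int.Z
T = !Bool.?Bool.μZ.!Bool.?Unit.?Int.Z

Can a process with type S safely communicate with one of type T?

YES

?Bool | !Bool  ✓
  !Bool | ?Bool  ✓
    μZ | μZ  ✓ (rec unchanged)
      ?Bool | !Bool  ✓
        !Unit | ?Unit  ✓
          !Int | ?Int  ✓
            Z | Z  ✓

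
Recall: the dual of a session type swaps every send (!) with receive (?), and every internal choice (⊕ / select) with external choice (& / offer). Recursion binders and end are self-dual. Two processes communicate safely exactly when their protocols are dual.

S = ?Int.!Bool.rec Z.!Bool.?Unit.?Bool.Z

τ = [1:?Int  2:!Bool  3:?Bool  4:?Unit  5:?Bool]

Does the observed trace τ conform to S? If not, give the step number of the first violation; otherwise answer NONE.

3

@1 ?Int  match  cont: !Bool.rec Z.…
@2 !Bool  match  cont: rec Z.…
@3 got ?Bool, protocol expects !Bool  ✗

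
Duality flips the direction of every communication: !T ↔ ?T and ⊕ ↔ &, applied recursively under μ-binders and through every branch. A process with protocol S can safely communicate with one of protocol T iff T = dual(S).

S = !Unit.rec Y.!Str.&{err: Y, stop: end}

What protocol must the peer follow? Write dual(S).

!Unit = ?Unit
  rec Y = rec Y  (μ self-dual)
    !Str = ?Str
      &{err,stop} = +{err,stop}  (offer→select)
        [err]
          Y self-dual
        [stop]
          end self-dual

?Unit.rec Y.?Str.+{err: Y, stop: end}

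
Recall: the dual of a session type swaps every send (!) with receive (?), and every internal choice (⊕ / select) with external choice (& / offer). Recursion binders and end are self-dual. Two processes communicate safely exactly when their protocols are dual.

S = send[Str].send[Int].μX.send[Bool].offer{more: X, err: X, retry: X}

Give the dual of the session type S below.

recv[Str].recv[Int].μX.recv[Bool].select{more: X, err: X, retry: X}

send[Str] → recv[Str]
  send[Int] → recv[Int]
    μX → μX  (rec unchanged)
      send[Bool] → recv[Bool]
        offer{more,err,retry} → select{more,err,retry}  (&→⊕)
          • more:
            dual(X) = X
          • err:
            dual(X) = X
          • retry:
            dual(X) = X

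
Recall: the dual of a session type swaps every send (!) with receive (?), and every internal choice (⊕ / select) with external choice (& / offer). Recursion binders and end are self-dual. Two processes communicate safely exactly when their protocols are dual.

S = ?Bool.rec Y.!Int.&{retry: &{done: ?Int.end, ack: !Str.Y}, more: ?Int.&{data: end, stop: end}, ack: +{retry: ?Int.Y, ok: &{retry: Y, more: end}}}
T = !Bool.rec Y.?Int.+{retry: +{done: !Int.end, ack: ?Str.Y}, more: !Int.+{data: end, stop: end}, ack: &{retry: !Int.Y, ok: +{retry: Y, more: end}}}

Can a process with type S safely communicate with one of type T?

?Bool ‖ !Bool  match
  rec Y ‖ rec Y  match (rec unchanged)
    !Int ‖ ?Int  match
      &{retry,more,ack} ‖ +{retry,more,ack}  match label sets agree
        case retry:
          &{done,ack} ‖ +{done,ack}  match label sets agree
            case done:
              ?Int ‖ !Int  match
                end ‖ end  match
            case ack:
              !Str ‖ ?Str  match
                Y ‖ Y  match
        case more:
          ?Int ‖ !Int  match
            &{data,stop} ‖ +{data,stop}  match label sets agree
              case data:
                end ‖ end  match
              case stop:
                end ‖ end  match
        case ack:
          +{retry,ok} ‖ &{retry,ok}  match label sets agree
            case retry:
              ?Int ‖ !Int  match
                Y ‖ Y  match
            case ok:
              &{retry,more} ‖ +{retry,more}  match label sets agree
                case retry:
                  Y ‖ Y  match
                case more:
                  end ‖ end  match

YES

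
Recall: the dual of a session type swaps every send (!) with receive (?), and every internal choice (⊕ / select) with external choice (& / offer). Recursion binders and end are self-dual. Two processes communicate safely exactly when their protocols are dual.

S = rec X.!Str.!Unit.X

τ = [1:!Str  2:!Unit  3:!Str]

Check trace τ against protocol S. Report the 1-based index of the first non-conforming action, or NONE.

step 1: !Str  ✓  state: !Unit.rec X.…
step 2: !Unit  ✓  state: rec X.…
step 3: !Str  ✓  state: !Unit.rec X.…
all 3 steps conform

NONE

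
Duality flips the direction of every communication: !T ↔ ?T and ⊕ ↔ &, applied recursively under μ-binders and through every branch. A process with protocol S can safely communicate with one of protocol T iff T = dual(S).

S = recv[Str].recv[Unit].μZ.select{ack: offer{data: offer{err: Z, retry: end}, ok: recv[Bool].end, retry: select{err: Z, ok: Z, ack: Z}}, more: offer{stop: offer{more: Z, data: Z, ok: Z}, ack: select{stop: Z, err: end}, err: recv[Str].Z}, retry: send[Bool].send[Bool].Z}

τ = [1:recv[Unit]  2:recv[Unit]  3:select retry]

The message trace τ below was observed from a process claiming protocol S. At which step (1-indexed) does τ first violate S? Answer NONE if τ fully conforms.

1

step 1: got recv[Unit], protocol expects recv[Str]  ✗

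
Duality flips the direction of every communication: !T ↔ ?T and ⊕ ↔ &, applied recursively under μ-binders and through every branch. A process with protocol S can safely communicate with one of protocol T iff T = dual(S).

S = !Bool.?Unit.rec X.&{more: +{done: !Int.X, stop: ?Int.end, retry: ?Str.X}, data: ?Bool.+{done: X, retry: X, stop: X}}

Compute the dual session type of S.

!Bool = ?Bool
  ?Unit = !Unit
    rec X = rec X  (rec unchanged)
      &{more,data} = +{more,data}  (&→⊕)
        case more:
          +{done,stop,retry} = &{done,stop,retry}  (select→offer)
            case done:
              !Int = ?Int
                X self-dual
            case stop:
              ?Int = !Int
                end self-dual
            case retry:
              ?Str = !Str
                X self-dual
        case data:
          ?Bool = !Bool
            +{done,retry,stop} = &{done,retry,stop}  (select→offer)
              case done:
                X self-dual
              case retry:
                X self-dual
              case stop:
                X self-dual

?Bool.!Unit.rec X.+{more: &{done: ?Int.X, stop: !Int.end, retry: !Str.X}, data: !Bool.&{done: X, retry: X, stop: X}}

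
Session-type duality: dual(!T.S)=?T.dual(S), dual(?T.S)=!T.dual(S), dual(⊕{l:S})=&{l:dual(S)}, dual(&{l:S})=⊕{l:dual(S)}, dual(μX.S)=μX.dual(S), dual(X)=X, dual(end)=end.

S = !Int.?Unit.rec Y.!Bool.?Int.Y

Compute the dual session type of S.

?Int.!Unit.rec Y.?Bool.!Int.Y

!Int ↦ ?Int
  ?Unit ↦ !Unit
    rec Y ↦ rec Y  (μ self-dual)
      !Bool ↦ ?Bool
        ?Int ↦ !Int
          dual(Y) = Y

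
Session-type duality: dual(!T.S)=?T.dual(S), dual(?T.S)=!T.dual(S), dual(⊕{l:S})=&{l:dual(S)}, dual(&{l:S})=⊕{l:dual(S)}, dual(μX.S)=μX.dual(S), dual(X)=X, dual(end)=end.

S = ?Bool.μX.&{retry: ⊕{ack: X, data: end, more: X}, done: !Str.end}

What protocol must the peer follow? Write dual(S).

!Bool.μX.⊕{retry: &{ack: X, data: end, more: X}, done: ?Str.end}

?Bool ↦ !Bool
  μX ↦ μX  (rec unchanged)
    &{retry,done} ↦ ⊕{retry,done}  (external→internal)
      [retry]
        ⊕{ack,data,more} ↦ &{ack,data,more}  (internal→external)
          [ack]
            X self-dual
          [data]
            end self-dual
          [more]
            X self-dual
      [done]
        !Str ↦ ?Str
          end self-dual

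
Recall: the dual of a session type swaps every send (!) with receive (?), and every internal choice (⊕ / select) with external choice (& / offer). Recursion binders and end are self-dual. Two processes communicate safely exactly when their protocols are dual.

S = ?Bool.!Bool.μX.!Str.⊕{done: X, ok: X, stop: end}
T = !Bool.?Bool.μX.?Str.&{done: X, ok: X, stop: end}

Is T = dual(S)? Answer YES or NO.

YES

?Bool | !Bool  ✓
  !Bool | ?Bool  ✓
    μX | μX  ✓ (μ self-dual)
      !Str | ?Str  ✓
        ⊕{done,ok,stop} | &{done,ok,stop}  ✓ same labels
          [done]
            X | X  ✓
          [ok]
            X | X  ✓
          [stop]
            end | end  ✓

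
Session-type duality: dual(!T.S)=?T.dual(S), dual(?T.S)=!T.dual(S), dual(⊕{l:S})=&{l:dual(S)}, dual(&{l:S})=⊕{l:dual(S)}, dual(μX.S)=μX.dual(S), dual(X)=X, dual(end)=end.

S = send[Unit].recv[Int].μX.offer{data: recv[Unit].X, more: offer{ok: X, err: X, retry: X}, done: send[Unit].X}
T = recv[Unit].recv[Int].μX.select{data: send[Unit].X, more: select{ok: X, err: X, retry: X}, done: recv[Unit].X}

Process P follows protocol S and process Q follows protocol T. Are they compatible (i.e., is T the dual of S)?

send[Unit] vs recv[Unit]  match
  recv[Int] vs recv[Int]  ✗ same direction on both sides — not dual

NO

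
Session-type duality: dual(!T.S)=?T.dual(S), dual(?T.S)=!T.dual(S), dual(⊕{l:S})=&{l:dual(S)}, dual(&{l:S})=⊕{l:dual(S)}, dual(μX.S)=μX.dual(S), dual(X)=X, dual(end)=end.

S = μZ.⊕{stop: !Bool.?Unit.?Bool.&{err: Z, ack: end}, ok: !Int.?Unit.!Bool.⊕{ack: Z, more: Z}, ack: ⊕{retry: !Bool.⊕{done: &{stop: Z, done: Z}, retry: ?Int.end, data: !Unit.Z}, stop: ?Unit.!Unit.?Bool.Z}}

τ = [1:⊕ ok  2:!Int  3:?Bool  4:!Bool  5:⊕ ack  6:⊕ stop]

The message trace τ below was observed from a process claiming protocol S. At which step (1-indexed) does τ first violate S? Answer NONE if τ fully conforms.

3

[1] ⊕ ok  ok  residual = !Int.?Unit.!Bool.⊕{ack: μZ.…, more: μZ.…}
[2] !Int  ok  residual = ?Unit.!Bool.⊕{ack: μZ.…, more: μZ.…}
[3] got ?Bool, protocol expects ?Unit  ✗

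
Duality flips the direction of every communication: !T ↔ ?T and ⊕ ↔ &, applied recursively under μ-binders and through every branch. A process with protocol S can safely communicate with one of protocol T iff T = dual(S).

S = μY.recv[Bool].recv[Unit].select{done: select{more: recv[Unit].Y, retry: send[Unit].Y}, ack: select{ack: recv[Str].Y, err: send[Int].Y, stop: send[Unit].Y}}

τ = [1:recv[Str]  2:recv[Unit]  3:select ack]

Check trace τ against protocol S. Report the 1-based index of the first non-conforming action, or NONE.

1

@1 got recv[Str], protocol expects recv[Bool]  ✗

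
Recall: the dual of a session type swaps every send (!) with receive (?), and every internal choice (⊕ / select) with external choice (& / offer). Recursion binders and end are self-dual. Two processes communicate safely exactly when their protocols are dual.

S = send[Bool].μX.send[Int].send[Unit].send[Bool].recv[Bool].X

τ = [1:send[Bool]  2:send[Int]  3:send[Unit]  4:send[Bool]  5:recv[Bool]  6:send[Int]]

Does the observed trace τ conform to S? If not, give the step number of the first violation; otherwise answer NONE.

[1] send[Bool]  ✓  state: μX.…
[2] send[Int]  ✓  state: send[Unit].send[Bool].recv[Bool].μX.…
[3] send[Unit]  ✓  state: send[Bool].recv[Bool].μX.…
[4] send[Bool]  ✓  state: recv[Bool].μX.…
[5] recv[Bool]  ✓  state: μX.…
[6] send[Int]  ✓  state: send[Unit].send[Bool].recv[Bool].μX.…
all 6 steps conform

NONE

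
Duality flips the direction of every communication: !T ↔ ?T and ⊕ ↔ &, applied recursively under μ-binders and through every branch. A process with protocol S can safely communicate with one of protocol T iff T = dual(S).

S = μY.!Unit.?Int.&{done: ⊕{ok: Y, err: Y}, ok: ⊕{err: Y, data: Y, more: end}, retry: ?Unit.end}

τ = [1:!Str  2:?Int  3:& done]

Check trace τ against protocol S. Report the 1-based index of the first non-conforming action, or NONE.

@1 got !Str, protocol expects !Unit  ✗

1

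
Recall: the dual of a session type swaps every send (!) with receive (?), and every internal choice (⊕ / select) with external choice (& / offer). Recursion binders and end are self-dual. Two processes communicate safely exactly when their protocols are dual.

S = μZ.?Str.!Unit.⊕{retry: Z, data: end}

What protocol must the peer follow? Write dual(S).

μZ.!Str.?Unit.&{retry: Z, data: end}

μZ ↦ μZ  (μ self-dual)
  ?Str ↦ !Str
    !Unit ↦ ?Unit
      ⊕{retry,data} ↦ &{retry,data}  (select→offer)
        case retry:
          Z self-dual
        case data:
          end self-dual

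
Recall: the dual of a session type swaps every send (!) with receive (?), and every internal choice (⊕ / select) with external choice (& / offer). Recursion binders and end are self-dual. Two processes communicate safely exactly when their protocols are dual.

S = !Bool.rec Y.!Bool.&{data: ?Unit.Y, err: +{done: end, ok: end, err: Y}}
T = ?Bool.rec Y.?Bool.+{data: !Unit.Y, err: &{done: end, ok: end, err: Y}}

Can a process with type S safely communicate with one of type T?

!Bool ‖ ?Bool  ✓
  rec Y ‖ rec Y  ✓ (μ self-dual)
    !Bool ‖ ?Bool  ✓
      &{data,err} ‖ +{data,err}  ✓ label sets agree
        [data]
          ?Unit ‖ !Unit  ✓
            Y ‖ Y  ✓
        [err]
          +{done,ok,err} ‖ &{done,ok,err}  ✓ label sets agree
            [done]
              end ‖ end  ✓
            [ok]
              end ‖ end  ✓
            [err]
              Y ‖ Y  ✓

YES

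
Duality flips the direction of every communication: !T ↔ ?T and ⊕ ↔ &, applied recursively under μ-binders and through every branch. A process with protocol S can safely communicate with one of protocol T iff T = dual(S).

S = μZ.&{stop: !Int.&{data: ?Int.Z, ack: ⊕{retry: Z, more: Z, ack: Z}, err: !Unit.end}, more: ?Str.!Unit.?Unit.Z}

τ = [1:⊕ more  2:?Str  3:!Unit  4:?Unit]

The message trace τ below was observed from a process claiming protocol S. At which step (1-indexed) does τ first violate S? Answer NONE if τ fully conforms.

[1] got ⊕ more, protocol expects & stop or & more  ✗

1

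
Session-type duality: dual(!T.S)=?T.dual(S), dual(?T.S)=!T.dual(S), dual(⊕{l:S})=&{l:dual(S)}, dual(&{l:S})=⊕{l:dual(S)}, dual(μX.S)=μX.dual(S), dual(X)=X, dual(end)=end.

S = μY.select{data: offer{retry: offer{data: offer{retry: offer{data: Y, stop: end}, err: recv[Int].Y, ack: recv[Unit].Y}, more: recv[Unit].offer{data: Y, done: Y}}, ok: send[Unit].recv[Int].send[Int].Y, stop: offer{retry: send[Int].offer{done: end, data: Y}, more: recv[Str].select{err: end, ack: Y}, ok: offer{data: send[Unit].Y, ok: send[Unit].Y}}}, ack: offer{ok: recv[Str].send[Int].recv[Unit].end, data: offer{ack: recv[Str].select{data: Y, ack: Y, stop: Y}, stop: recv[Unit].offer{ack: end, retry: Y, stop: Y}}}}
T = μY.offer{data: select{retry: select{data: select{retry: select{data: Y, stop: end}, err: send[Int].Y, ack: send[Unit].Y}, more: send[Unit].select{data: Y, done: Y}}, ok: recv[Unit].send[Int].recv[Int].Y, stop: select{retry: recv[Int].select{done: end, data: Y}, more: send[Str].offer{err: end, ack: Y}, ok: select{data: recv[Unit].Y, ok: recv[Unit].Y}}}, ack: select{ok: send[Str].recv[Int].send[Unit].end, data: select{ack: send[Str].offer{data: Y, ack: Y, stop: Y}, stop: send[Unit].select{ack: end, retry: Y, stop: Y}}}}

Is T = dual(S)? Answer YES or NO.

YES

μY | μY  ✓ (rec unchanged)
  select{data,ack} | offer{data,ack}  ✓ label sets agree
    • data:
      offer{retry,ok,stop} | select{retry,ok,stop}  ✓ label sets agree
        • retry:
          offer{data,more} | select{data,more}  ✓ label sets agree
            • data:
              offer{retry,err,ack} | select{retry,err,ack}  ✓ label sets agree
                • retry:
                  offer{data,stop} | select{data,stop}  ✓ label sets agree
                    • data:
                      Y | Y  ✓
                    • stop:
                      end | end  ✓
                • err:
                  recv[Int] | send[Int]  ✓
                    Y | Y  ✓
                • ack:
                  recv[Unit] | send[Unit]  ✓
                    Y | Y  ✓
            • more:
              recv[Unit] | send[Unit]  ✓
                offer{data,done} | select{data,done}  ✓ label sets agree
                  • data:
                    Y | Y  ✓
                  • done:
                    Y | Y  ✓
        • ok:
          send[Unit] | recv[Unit]  ✓
            recv[Int] | send[Int]  ✓
              send[Int] | recv[Int]  ✓
                Y | Y  ✓
        • stop:
          offer{retry,more,ok} | select{retry,more,ok}  ✓ label sets agree
            • retry:
              send[Int] | recv[Int]  ✓
                offer{done,data} | select{done,data}  ✓ label sets agree
                  • done:
                    end | end  ✓
                  • data:
                    Y | Y  ✓
            • more:
              recv[Str] | send[Str]  ✓
                select{err,ack} | offer{err,ack}  ✓ label sets agree
                  • err:
                    end | end  ✓
                  • ack:
                    Y | Y  ✓
            • ok:
              offer{data,ok} | select{data,ok}  ✓ label sets agree
                • data:
                  send[Unit] | recv[Unit]  ✓
                    Y | Y  ✓
                • ok:
                  send[Unit] | recv[Unit]  ✓
                    Y | Y  ✓
    • ack:
      offer{ok,data} | select{ok,data}  ✓ label sets agree
        • ok:
          recv[Str] | send[Str]  ✓
            send[Int] | recv[Int]  ✓
              recv[Unit] | send[Unit]  ✓
                end | end  ✓
        • data:
          offer{ack,stop} | select{ack,stop}  ✓ label sets agree
            • ack:
              recv[Str] | send[Str]  ✓
                select{data,ack,stop} | offer{data,ack,stop}  ✓ label sets agree
                  • data:
                    Y | Y  ✓
                  • ack:
                    Y | Y  ✓
                  • stop:
                    Y | Y  ✓
            • stop:
              recv[Unit] | send[Unit]  ✓
                offer{ack,retry,stop} | select{ack,retry,stop}  ✓ label sets agree
                  • ack:
                    end | end  ✓
                  • retry:
                    Y | Y  ✓
                  • stop:
                    Y | Y  ✓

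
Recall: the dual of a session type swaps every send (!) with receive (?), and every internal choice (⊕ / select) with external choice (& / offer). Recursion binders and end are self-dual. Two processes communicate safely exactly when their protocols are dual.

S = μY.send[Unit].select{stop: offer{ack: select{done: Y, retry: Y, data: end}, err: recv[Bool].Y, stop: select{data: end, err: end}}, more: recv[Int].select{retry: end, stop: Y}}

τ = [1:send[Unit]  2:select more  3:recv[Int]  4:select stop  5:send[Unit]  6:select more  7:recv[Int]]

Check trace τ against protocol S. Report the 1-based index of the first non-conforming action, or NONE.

step 1: send[Unit]  ✓  state: select{stop: offer{ack: select{done: μY.…, retry: μY.…, data: end}, err: recv[Bool].μY.…, stop: select{data: end, err: end}}, more: recv[Int].select{retry: end, stop: μY.…}}
step 2: select more  ✓  state: recv[Int].select{retry: end, stop: μY.…}
step 3: recv[Int]  ✓  state: select{retry: end, stop: μY.…}
step 4: select stop  ✓  state: μY.…
step 5: send[Unit]  ✓  state: select{stop: offer{ack: select{done: μY.…, retry: μY.…, data: end}, err: recv[Bool].μY.…, stop: select{data: end, err: end}}, more: recv[Int].select{retry: end, stop: μY.…}}
step 6: select more  ✓  state: recv[Int].select{retry: end, stop: μY.…}
step 7: recv[Int]  ✓  state: select{retry: end, stop: μY.…}
τ conforms to S (length 7)

NONE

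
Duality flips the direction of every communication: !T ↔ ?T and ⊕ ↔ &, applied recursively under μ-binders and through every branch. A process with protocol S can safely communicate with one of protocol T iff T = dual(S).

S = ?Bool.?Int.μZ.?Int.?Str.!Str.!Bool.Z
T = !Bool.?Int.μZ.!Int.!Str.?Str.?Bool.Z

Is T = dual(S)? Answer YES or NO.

NO

?Bool | !Bool  match
  ?Int | ?Int  ✗ same direction on both sides — not dual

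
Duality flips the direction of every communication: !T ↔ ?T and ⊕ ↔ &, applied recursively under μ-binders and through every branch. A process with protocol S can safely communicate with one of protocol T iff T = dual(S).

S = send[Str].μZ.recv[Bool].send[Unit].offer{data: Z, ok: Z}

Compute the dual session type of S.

recv[Str].μZ.send[Bool].recv[Unit].select{data: Z, ok: Z}

send[Str] = recv[Str]
  μZ = μZ  (binder kept)
    recv[Bool] = send[Bool]
      send[Unit] = recv[Unit]
        offer{data,ok} = select{data,ok}  (&→⊕)
          • data:
            dual(Z) = Z
          • ok:
            dual(Z) = Z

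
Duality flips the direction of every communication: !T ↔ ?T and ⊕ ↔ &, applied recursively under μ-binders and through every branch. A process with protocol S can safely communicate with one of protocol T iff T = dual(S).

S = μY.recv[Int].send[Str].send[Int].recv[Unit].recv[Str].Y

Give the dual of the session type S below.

μY ↦ μY  (μ self-dual)
  recv[Int] ↦ send[Int]
    send[Str] ↦ recv[Str]
      send[Int] ↦ recv[Int]
        recv[Unit] ↦ send[Unit]
          recv[Str] ↦ send[Str]
            Y ↦ Y

μY.send[Int].recv[Str].recv[Int].send[Unit].send[Str].Y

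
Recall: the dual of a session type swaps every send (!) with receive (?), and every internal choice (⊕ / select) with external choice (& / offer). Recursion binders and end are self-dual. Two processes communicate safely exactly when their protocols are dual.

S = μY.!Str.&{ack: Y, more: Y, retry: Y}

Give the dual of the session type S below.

μY.?Str.⊕{ack: Y, more: Y, retry: Y}

μY → μY  (rec unchanged)
  !Str → ?Str
    &{ack,more,retry} → ⊕{ack,more,retry}  (offer→select)
      • ack:
        Y ↦ Y
      • more:
        Y ↦ Y
      • retry:
        Y ↦ Y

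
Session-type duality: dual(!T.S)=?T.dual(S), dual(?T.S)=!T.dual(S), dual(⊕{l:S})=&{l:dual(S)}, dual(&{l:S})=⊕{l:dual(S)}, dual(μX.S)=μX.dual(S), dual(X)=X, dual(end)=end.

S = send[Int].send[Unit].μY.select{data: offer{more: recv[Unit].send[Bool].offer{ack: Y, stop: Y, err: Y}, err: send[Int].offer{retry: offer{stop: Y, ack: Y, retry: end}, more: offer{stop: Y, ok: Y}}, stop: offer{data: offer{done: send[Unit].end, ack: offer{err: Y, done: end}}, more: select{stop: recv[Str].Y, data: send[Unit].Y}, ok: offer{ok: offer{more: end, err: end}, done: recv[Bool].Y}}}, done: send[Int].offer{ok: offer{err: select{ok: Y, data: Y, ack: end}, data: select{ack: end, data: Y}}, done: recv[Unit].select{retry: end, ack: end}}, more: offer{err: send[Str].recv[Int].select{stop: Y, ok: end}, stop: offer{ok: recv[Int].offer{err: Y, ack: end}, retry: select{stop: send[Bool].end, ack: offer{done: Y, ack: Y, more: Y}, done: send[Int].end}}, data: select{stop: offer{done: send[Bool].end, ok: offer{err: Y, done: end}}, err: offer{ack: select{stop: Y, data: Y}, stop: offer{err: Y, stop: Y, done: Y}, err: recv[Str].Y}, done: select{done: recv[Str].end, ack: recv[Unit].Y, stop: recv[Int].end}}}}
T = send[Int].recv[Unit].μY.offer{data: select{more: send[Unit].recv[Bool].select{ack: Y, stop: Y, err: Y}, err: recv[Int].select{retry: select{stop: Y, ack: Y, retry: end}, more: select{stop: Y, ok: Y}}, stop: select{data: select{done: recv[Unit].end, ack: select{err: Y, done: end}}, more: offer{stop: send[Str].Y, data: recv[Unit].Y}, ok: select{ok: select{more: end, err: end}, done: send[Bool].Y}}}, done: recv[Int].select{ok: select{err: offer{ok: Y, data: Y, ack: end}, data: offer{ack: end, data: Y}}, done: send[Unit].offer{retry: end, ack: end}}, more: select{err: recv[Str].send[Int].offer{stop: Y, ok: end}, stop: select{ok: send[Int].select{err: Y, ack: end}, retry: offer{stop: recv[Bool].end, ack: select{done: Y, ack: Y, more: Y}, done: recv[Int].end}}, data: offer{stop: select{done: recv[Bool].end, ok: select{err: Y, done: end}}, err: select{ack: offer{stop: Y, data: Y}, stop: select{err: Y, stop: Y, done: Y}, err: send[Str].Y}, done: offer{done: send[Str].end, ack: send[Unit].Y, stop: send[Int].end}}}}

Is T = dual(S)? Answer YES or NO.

NO

send[Int] vs send[Int]  ✗ same direction on both sides — not dual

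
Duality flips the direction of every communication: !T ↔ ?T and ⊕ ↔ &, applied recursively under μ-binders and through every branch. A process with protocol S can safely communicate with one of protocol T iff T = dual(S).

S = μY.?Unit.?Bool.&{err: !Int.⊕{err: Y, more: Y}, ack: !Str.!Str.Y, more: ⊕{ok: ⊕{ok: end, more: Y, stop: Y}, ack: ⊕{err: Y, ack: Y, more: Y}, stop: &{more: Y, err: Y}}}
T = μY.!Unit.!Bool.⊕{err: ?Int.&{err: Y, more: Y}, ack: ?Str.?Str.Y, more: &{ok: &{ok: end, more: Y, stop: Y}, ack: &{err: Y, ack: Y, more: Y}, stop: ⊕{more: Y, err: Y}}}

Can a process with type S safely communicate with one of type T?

μY vs μY  ✓ (μ self-dual)
  ?Unit vs !Unit  ✓
    ?Bool vs !Bool  ✓
      &{err,ack,more} vs ⊕{err,ack,more}  ✓ labels match
        • err:
          !Int vs ?Int  ✓
            ⊕{err,more} vs &{err,more}  ✓ labels match
              • err:
                Y vs Y  ✓
              • more:
                Y vs Y  ✓
        • ack:
          !Str vs ?Str  ✓
            !Str vs ?Str  ✓
              Y vs Y  ✓
        • more:
          ⊕{ok,ack,stop} vs &{ok,ack,stop}  ✓ labels match
            • ok:
              ⊕{ok,more,stop} vs &{ok,more,stop}  ✓ labels match
                • ok:
                  end vs end  ✓
                • more:
                  Y vs Y  ✓
                • stop:
                  Y vs Y  ✓
            • ack:
              ⊕{err,ack,more} vs &{err,ack,more}  ✓ labels match
                • err:
                  Y vs Y  ✓
                • ack:
                  Y vs Y  ✓
                • more:
                  Y vs Y  ✓
            • stop:
              &{more,err} vs ⊕{more,err}  ✓ labels match
                • more:
                  Y vs Y  ✓
                • err:
                  Y vs Y  ✓

YES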